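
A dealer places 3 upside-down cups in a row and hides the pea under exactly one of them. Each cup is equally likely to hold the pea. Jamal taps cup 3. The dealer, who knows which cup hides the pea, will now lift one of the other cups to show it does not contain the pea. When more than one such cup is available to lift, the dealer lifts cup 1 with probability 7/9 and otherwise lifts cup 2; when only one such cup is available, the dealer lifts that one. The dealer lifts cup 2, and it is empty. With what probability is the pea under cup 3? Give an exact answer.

2/11

Apply Bayes' rule, conditioning on where the pea actually is.
If it is under cup 1 (prior 1/3): only cup 2 is available, probability 1; weight (1/3)·1 = 1/3.
If it is under cup 2 (prior 1/3): the dealer opened cup 2, so this case is ruled out; weight (1/3)·0 = 0.
If it is under cup 3 (prior 1/3): cup 1 is available but not opened, probability 2/9; weight (1/3)·(2/9) = 2/27.
The weights sum to 11/27.
So P(the pea under cup 3 | the dealer opened cup 2) = (2/27) / (11/27) = 2/11.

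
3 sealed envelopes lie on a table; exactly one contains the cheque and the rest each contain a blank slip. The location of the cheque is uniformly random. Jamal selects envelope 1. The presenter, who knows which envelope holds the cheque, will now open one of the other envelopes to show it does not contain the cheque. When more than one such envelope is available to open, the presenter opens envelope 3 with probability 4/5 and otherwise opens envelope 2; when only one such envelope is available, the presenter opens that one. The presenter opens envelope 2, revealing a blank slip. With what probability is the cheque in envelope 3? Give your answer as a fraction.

Condition on the true location of the cheque.
If it is in envelope 1 (prior 1/3): envelope 3 is available but not opened, probability 1/5; weight (1/3)·(1/5) = 1/15.
If it is in envelope 2 (prior 1/3): the presenter opened envelope 2, so this case is ruled out; weight (1/3)·0 = 0.
If it is in envelope 3 (prior 1/3): only envelope 2 is available, probability 1; weight (1/3)·1 = 1/3.
The weights sum to 2/5.
So P(the cheque in envelope 3 | the presenter opened envelope 2) = (1/3) / (2/5) = 5/6.

5/6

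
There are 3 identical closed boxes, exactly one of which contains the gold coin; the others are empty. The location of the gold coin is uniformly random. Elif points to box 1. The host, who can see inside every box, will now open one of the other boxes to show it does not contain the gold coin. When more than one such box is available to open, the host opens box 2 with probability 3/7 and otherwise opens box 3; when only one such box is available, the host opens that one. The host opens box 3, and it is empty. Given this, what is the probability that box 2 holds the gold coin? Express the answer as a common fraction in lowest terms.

7/11

Condition on the true location of the gold coin.
If it is in box 1 (prior 1/3): box 2 is available but not opened, probability 4/7; weight (1/3)·(4/7) = 4/21.
If it is in box 2 (prior 1/3): only box 3 is available, probability 1; weight (1/3)·1 = 1/3.
If it is in box 3 (prior 1/3): the host opened box 3, so this case is ruled out; weight (1/3)·0 = 0.
The weights sum to 11/21.
So P(the gold coin in box 2 | the host opened box 3) = (1/3) / (11/21) = 7/11.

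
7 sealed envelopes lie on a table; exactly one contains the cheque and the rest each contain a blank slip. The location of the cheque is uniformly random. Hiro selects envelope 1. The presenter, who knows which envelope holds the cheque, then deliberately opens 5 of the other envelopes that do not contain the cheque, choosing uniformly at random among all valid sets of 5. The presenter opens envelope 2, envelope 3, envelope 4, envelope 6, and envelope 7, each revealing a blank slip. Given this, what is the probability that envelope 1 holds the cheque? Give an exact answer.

1/7

Consider each possible location of the cheque in turn.
If it is in envelope 1 (prior 1/7): the presenter has 6 equally likely choices, so probability 1/6; weight (1/7)·(1/6) = 1/42.
If it is in any of envelopes 2, 3, 4, 6, and 7 (prior 1/7 each): that envelope was opened and seen not to hold the prize — ruled out; weight (1/7)·0 = 0 each.
If it is in envelope 5 (prior 1/7): the presenter has no choice, probability 1; weight (1/7)·1 = 1/7.
The weights sum to 1/6.
So P(the cheque in envelope 1 | the presenter opened envelope 2, envelope 3, envelope 4, envelope 6, and envelope 7) = (1/42) / (1/6) = 1/7.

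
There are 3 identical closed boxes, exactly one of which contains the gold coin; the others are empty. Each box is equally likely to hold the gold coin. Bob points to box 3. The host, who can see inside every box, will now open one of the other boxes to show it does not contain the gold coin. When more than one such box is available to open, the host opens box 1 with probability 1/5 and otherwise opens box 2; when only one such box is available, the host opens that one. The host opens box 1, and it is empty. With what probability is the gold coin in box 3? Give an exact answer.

Apply Bayes' rule, conditioning on where the gold coin actually is.
If it is in box 1 (prior 1/3): the host opened box 1, so this case is ruled out; weight (1/3)·0 = 0.
If it is in box 2 (prior 1/3): only box 1 is available, probability 1; weight (1/3)·1 = 1/3.
If it is in box 3 (prior 1/3): box 1 is available, opened with probability 1/5; weight (1/3)·(1/5) = 1/15.
The weights sum to 2/5.
So P(the gold coin in box 3 | the host opened box 1) = (1/15) / (2/5) = 1/6.

1/6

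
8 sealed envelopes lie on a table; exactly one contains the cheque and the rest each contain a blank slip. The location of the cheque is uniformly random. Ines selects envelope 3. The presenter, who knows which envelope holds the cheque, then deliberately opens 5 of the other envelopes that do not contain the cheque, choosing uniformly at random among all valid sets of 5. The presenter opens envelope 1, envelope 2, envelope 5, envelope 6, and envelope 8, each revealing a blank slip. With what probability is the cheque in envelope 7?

Apply Bayes' rule, conditioning on where the cheque actually is.
If it is in any of envelopes 1, 2, 5, 6, and 8 (prior 1/8 each): that envelope was opened and seen not to hold the prize — ruled out; weight (1/8)·0 = 0 each.
If it is in envelope 3 (prior 1/8): the presenter has 21 equally likely choices, so probability 1/21; weight (1/8)·(1/21) = 1/168.
If it is in either of envelopes 4 and 7 (prior 1/8 each): the presenter has 6 equally likely choices, so probability 1/6; weight (1/8)·(1/6) = 1/48 each.
The weights sum to 1/21.
So P(the cheque in envelope 7 | the presenter opened envelope 1, envelope 2, envelope 5, envelope 6, and envelope 8) = (1/48) / (1/21) = 7/16.

7/16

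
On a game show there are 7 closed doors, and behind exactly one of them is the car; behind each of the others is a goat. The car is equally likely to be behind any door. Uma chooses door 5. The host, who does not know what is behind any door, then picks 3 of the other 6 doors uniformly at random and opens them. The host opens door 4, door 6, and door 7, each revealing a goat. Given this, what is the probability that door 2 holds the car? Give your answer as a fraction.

Apply Bayes' rule, conditioning on where the car actually is.
If it is behind any of doors 1, 2, 3, and 5 (prior 1/7 each): the host picks exactly this set with probability 1/20 regardless, and none is the prize; weight (1/7)·(1/20) = 1/140 each.
If it is behind any of doors 4, 6, and 7 (prior 1/7 each): that door was opened and seen not to hold the prize — ruled out; weight (1/7)·0 = 0 each.
The weights sum to 1/35.
So P(the car behind door 2 | the host opened door 4, door 6, and door 7) = (1/140) / (1/35) = 1/4.

1/4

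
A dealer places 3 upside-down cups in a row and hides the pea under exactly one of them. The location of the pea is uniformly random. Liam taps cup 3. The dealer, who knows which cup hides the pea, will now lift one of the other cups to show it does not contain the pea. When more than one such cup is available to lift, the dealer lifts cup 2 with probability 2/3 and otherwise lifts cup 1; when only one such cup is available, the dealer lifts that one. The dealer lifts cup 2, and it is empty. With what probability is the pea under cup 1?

3/5

Consider each possible location of the pea in turn.
If it is under cup 1 (prior 1/3): only cup 2 is available, probability 1; weight (1/3)·1 = 1/3.
If it is under cup 2 (prior 1/3): the dealer opened cup 2, so this case is ruled out; weight (1/3)·0 = 0.
If it is under cup 3 (prior 1/3): cup 2 is available, opened with probability 2/3; weight (1/3)·(2/3) = 2/9.
The weights sum to 5/9.
So P(the pea under cup 1 | the dealer opened cup 2) = (1/3) / (5/9) = 3/5.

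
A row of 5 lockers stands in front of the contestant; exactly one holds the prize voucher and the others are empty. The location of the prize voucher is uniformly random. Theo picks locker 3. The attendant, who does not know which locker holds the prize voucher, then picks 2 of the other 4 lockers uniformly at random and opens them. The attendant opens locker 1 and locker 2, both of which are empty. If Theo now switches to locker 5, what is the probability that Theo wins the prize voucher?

1/3

Condition on the true location of the prize voucher.
If it is in either of lockers 1 and 2 (prior 1/5 each): that locker was opened and seen not to hold the prize — ruled out; weight (1/5)·0 = 0 each.
If it is in any of lockers 3, 4, and 5 (prior 1/5 each): the attendant picks exactly this set with probability 1/6 regardless, and none is the prize; weight (1/5)·(1/6) = 1/30 each.
The weights sum to 1/10.
So P(the prize voucher in locker 5 | the attendant opened locker 1 and locker 2) = (1/30) / (1/10) = 1/3.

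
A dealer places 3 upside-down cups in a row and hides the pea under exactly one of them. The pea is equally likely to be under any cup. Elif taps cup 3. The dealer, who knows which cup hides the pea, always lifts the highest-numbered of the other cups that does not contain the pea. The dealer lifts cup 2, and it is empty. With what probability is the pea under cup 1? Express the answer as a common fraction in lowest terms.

1/2

Consider each possible location of the pea in turn.
If it is under either of cups 1 and 3 (prior 1/3 each): cup 2 is the highest-numbered option available, probability 1; weight (1/3)·1 = 1/3 each.
If it is under cup 2 (prior 1/3): the dealer opened cup 2, so this case is ruled out; weight (1/3)·0 = 0.
The weights sum to 2/3.
So P(the pea under cup 1 | the dealer opened cup 2) = (1/3) / (2/3) = 1/2.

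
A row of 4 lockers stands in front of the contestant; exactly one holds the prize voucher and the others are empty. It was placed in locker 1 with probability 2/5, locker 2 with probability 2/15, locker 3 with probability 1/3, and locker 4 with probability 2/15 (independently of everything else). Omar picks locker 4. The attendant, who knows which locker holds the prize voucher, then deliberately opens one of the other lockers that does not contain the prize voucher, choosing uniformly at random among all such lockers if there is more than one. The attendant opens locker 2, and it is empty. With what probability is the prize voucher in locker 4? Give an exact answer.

Condition on the true location of the prize voucher.
If it is in locker 1 (prior 2/5): the attendant has 2 equally likely choices, so probability 1/2; weight (2/5)·(1/2) = 1/5.
If it is in locker 2 (prior 2/15): the attendant opened locker 2, so this case is ruled out; weight (2/15)·0 = 0.
If it is in locker 3 (prior 1/3): the attendant has 2 equally likely choices, so probability 1/2; weight (1/3)·(1/2) = 1/6.
If it is in locker 4 (prior 2/15): the attendant has 3 equally likely choices, so probability 1/3; weight (2/15)·(1/3) = 2/45.
The weights sum to 37/90.
So P(the prize voucher in locker 4 | the attendant opened locker 2) = (2/45) / (37/90) = 4/37.

4/37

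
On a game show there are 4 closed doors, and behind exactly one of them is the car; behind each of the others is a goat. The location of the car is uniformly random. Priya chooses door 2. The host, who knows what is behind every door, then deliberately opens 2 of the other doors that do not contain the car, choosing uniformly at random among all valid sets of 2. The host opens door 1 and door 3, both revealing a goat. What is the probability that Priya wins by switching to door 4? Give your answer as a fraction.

3/4

Apply Bayes' rule, conditioning on where the car actually is.
If it is behind either of doors 1 and 3 (prior 1/4 each): that door was opened and seen not to hold the prize — ruled out; weight (1/4)·0 = 0 each.
If it is behind door 2 (prior 1/4): the host has 3 equally likely choices, so probability 1/3; weight (1/4)·(1/3) = 1/12.
If it is behind door 4 (prior 1/4): the host has no choice, probability 1; weight (1/4)·1 = 1/4.
The weights sum to 1/3.
So P(the car behind door 4 | the host opened door 1 and door 3) = (1/4) / (1/3) = 3/4.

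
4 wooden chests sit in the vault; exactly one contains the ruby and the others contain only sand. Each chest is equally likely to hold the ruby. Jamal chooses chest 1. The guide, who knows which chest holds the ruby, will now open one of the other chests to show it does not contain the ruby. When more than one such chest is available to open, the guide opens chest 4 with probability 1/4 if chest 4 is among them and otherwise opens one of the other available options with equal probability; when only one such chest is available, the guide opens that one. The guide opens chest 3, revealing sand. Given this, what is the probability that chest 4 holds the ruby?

4/13

Consider each possible location of the ruby in turn.
If it is in chest 1 (prior 1/4): chest 4 is available but not opened; chest 3 gets probability (1 − 1/4)/2 = 3/8; weight (1/4)·(3/8) = 3/32.
If it is in chest 2 (prior 1/4): chest 4 is available but not opened, probability 3/4; weight (1/4)·(3/4) = 3/16.
If it is in chest 3 (prior 1/4): the guide opened chest 3, so this case is ruled out; weight (1/4)·0 = 0.
If it is in chest 4 (prior 1/4): chest 4 holds the prize so is unavailable; the guide chooses uniformly among the 2 others, probability 1/2; weight (1/4)·(1/2) = 1/8.
The weights sum to 13/32.
So P(the ruby in chest 4 | the guide opened chest 3) = (1/8) / (13/32) = 4/13.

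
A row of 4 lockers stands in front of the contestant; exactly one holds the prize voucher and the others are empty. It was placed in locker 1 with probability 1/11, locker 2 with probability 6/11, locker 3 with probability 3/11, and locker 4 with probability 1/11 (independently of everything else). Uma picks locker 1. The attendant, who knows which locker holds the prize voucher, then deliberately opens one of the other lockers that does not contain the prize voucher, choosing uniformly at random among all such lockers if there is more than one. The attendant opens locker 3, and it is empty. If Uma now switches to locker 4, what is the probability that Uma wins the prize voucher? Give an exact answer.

3/23

Apply Bayes' rule, conditioning on where the prize voucher actually is.
If it is in locker 1 (prior 1/11): the attendant has 3 equally likely choices, so probability 1/3; weight (1/11)·(1/3) = 1/33.
If it is in locker 2 (prior 6/11): the attendant has 2 equally likely choices, so probability 1/2; weight (6/11)·(1/2) = 3/11.
If it is in locker 3 (prior 3/11): the attendant opened locker 3, so this case is ruled out; weight (3/11)·0 = 0.
If it is in locker 4 (prior 1/11): the attendant has 2 equally likely choices, so probability 1/2; weight (1/11)·(1/2) = 1/22.
The weights sum to 23/66.
So P(the prize voucher in locker 4 | the attendant opened locker 3) = (1/22) / (23/66) = 3/23.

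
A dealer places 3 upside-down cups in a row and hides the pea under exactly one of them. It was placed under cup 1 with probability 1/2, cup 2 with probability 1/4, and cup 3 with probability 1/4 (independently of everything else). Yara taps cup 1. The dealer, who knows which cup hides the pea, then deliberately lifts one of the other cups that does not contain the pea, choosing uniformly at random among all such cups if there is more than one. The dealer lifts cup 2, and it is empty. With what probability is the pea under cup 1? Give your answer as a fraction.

Apply Bayes' rule, conditioning on where the pea actually is.
If it is under cup 1 (prior 1/2): the dealer has 2 equally likely choices, so probability 1/2; weight (1/2)·(1/2) = 1/4.
If it is under cup 2 (prior 1/4): the dealer opened cup 2, so this case is ruled out; weight (1/4)·0 = 0.
If it is under cup 3 (prior 1/4): the dealer has no choice, probability 1; weight (1/4)·1 = 1/4.
The weights sum to 1/2.
So P(the pea under cup 1 | the dealer opened cup 2) = (1/4) / (1/2) = 1/2.

1/2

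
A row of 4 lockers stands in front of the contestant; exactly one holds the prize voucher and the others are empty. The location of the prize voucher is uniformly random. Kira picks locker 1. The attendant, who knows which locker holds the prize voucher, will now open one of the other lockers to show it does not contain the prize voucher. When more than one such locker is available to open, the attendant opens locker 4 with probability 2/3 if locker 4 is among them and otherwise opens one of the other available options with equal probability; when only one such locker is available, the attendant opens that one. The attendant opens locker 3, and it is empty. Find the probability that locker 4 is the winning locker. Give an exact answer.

1/2

Apply Bayes' rule, conditioning on where the prize voucher actually is.
If it is in locker 1 (prior 1/4): locker 4 is available but not opened; locker 3 gets probability (1 − 2/3)/2 = 1/6; weight (1/4)·(1/6) = 1/24.
If it is in locker 2 (prior 1/4): locker 4 is available but not opened, probability 1/3; weight (1/4)·(1/3) = 1/12.
If it is in locker 3 (prior 1/4): the attendant opened locker 3, so this case is ruled out; weight (1/4)·0 = 0.
If it is in locker 4 (prior 1/4): locker 4 holds the prize so is unavailable; the attendant chooses uniformly among the 2 others, probability 1/2; weight (1/4)·(1/2) = 1/8.
The weights sum to 1/4.
So P(the prize voucher in locker 4 | the attendant opened locker 3) = (1/8) / (1/4) = 1/2.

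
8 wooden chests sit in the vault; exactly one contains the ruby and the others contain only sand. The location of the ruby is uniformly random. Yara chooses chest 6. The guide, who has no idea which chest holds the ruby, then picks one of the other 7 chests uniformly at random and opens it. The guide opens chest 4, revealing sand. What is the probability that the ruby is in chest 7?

Because the guide chose which chest to open without knowing where the ruby is, the choice is independent of the prize location. Learning that chest 4 does not hold the ruby simply rules out that one location and leaves the remaining 7 chests still equally likely by symmetry.
So P(the ruby in chest 7) = 1/7.

1/7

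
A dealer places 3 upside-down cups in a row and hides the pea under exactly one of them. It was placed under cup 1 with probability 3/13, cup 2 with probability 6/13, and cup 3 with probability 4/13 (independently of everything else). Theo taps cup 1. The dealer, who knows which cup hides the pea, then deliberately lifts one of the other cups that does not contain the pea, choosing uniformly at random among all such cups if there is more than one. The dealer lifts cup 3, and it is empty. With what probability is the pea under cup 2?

4/5

Apply Bayes' rule, conditioning on where the pea actually is.
If it is under cup 1 (prior 3/13): the dealer has 2 equally likely choices, so probability 1/2; weight (3/13)·(1/2) = 3/26.
If it is under cup 2 (prior 6/13): the dealer has no choice, probability 1; weight (6/13)·1 = 6/13.
If it is under cup 3 (prior 4/13): the dealer opened cup 3, so this case is ruled out; weight (4/13)·0 = 0.
The weights sum to 15/26.
So P(the pea under cup 2 | the dealer opened cup 3) = (6/13) / (15/26) = 4/5.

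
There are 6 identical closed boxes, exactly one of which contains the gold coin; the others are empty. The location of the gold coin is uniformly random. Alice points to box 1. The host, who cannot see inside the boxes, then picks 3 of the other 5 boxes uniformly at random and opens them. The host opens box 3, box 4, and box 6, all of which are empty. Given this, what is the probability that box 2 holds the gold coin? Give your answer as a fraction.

Apply Bayes' rule, conditioning on where the gold coin actually is.
If it is in any of boxes 1, 2, and 5 (prior 1/6 each): the host picks exactly this set with probability 1/10 regardless, and none is the prize; weight (1/6)·(1/10) = 1/60 each.
If it is in any of boxes 3, 4, and 6 (prior 1/6 each): that box was opened and seen not to hold the prize — ruled out; weight (1/6)·0 = 0 each.
The weights sum to 1/20.
So P(the gold coin in box 2 | the host opened box 3, box 4, and box 6) = (1/60) / (1/20) = 1/3.

1/3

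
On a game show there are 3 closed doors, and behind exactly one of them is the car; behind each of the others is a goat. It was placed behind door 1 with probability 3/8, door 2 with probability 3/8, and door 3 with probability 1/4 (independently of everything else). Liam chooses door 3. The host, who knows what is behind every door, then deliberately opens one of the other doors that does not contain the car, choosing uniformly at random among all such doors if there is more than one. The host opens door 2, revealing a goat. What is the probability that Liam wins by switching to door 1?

Consider each possible location of the car in turn.
If it is behind door 1 (prior 3/8): the host has no choice, probability 1; weight (3/8)·1 = 3/8.
If it is behind door 2 (prior 3/8): the host opened door 2, so this case is ruled out; weight (3/8)·0 = 0.
If it is behind door 3 (prior 1/4): the host has 2 equally likely choices, so probability 1/2; weight (1/4)·(1/2) = 1/8.
The weights sum to 1/2.
So P(the car behind door 1 | the host opened door 2) = (3/8) / (1/2) = 3/4.

3/4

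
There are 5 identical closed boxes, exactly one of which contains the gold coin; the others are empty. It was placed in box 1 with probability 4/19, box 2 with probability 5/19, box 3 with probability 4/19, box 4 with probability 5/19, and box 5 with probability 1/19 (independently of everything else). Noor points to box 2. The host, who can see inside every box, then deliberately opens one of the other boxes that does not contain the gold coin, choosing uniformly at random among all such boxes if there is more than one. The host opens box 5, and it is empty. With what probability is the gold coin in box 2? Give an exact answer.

Apply Bayes' rule, conditioning on where the gold coin actually is.
If it is in either of boxes 1 and 3 (prior 4/19 each): the host has 3 equally likely choices, so probability 1/3; weight (4/19)·(1/3) = 4/57 each.
If it is in box 2 (prior 5/19): the host has 4 equally likely choices, so probability 1/4; weight (5/19)·(1/4) = 5/76.
If it is in box 4 (prior 5/19): the host has 3 equally likely choices, so probability 1/3; weight (5/19)·(1/3) = 5/57.
If it is in box 5 (prior 1/19): the host opened box 5, so this case is ruled out; weight (1/19)·0 = 0.
The weights sum to 67/228.
So P(the gold coin in box 2 | the host opened box 5) = (5/76) / (67/228) = 15/67.

15/67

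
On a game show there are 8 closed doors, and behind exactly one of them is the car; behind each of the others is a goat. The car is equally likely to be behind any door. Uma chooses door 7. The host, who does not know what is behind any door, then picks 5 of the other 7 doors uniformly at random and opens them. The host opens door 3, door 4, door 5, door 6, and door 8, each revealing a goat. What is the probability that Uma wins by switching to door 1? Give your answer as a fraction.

Consider each possible location of the car in turn.
If it is behind any of doors 1, 2, and 7 (prior 1/8 each): the host picks exactly this set with probability 1/21 regardless, and none is the prize; weight (1/8)·(1/21) = 1/168 each.
If it is behind any of doors 3, 4, 5, 6, and 8 (prior 1/8 each): that door was opened and seen not to hold the prize — ruled out; weight (1/8)·0 = 0 each.
The weights sum to 1/56.
So P(the car behind door 1 | the host opened door 3, door 4, door 5, door 6, and door 8) = (1/168) / (1/56) = 1/3.

1/3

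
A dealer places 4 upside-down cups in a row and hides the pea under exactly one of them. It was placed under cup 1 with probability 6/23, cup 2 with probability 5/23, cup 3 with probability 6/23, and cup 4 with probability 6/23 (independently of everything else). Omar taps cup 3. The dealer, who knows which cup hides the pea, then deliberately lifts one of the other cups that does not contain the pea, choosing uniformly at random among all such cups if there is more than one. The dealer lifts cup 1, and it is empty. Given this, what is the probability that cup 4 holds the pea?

2/5

Apply Bayes' rule, conditioning on where the pea actually is.
If it is under cup 1 (prior 6/23): the dealer opened cup 1, so this case is ruled out; weight (6/23)·0 = 0.
If it is under cup 2 (prior 5/23): the dealer has 2 equally likely choices, so probability 1/2; weight (5/23)·(1/2) = 5/46.
If it is under cup 3 (prior 6/23): the dealer has 3 equally likely choices, so probability 1/3; weight (6/23)·(1/3) = 2/23.
If it is under cup 4 (prior 6/23): the dealer has 2 equally likely choices, so probability 1/2; weight (6/23)·(1/2) = 3/23.
The weights sum to 15/46.
So P(the pea under cup 4 | the dealer opened cup 1) = (3/23) / (15/46) = 2/5.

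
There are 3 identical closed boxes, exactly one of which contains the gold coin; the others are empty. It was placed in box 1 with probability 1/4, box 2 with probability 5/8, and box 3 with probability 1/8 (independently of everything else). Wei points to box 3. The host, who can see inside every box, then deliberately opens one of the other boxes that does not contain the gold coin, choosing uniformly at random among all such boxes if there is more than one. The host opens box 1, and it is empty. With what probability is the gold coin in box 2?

Condition on the true location of the gold coin.
If it is in box 1 (prior 1/4): the host opened box 1, so this case is ruled out; weight (1/4)·0 = 0.
If it is in box 2 (prior 5/8): the host has no choice, probability 1; weight (5/8)·1 = 5/8.
If it is in box 3 (prior 1/8): the host has 2 equally likely choices, so probability 1/2; weight (1/8)·(1/2) = 1/16.
The weights sum to 11/16.
So P(the gold coin in box 2 | the host opened box 1) = (5/8) / (11/16) = 10/11.

10/11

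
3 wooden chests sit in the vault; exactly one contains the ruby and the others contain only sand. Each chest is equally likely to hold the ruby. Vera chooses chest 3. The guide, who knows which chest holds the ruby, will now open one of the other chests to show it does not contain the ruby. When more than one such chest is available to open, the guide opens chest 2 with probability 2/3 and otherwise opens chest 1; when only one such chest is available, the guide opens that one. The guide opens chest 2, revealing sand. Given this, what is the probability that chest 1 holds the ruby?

Condition on the true location of the ruby.
If it is in chest 1 (prior 1/3): only chest 2 is available, probability 1; weight (1/3)·1 = 1/3.
If it is in chest 2 (prior 1/3): the guide opened chest 2, so this case is ruled out; weight (1/3)·0 = 0.
If it is in chest 3 (prior 1/3): chest 2 is available, opened with probability 2/3; weight (1/3)·(2/3) = 2/9.
The weights sum to 5/9.
So P(the ruby in chest 1 | the guide opened chest 2) = (1/3) / (5/9) = 3/5.

3/5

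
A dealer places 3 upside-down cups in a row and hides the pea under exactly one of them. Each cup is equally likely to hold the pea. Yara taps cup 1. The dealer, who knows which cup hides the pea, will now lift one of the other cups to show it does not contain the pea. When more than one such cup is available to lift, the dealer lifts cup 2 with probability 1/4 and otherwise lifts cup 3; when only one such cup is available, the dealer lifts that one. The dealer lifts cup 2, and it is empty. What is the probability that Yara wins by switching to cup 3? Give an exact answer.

4/5

Apply Bayes' rule, conditioning on where the pea actually is.
If it is under cup 1 (prior 1/3): cup 2 is available, opened with probability 1/4; weight (1/3)·(1/4) = 1/12.
If it is under cup 2 (prior 1/3): the dealer opened cup 2, so this case is ruled out; weight (1/3)·0 = 0.
If it is under cup 3 (prior 1/3): only cup 2 is available, probability 1; weight (1/3)·1 = 1/3.
The weights sum to 5/12.
So P(the pea under cup 3 | the dealer opened cup 2) = (1/3) / (5/12) = 4/5.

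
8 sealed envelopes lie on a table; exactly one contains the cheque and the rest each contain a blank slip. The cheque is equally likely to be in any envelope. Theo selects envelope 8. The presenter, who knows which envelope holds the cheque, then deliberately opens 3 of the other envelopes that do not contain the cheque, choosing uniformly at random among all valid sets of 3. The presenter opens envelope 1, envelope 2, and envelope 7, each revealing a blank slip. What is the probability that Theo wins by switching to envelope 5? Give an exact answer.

Apply Bayes' rule, conditioning on where the cheque actually is.
If it is in any of envelopes 1, 2, and 7 (prior 1/8 each): that envelope was opened and seen not to hold the prize — ruled out; weight (1/8)·0 = 0 each.
If it is in any of envelopes 3, 4, 5, and 6 (prior 1/8 each): the presenter has 20 equally likely choices, so probability 1/20; weight (1/8)·(1/20) = 1/160 each.
If it is in envelope 8 (prior 1/8): the presenter has 35 equally likely choices, so probability 1/35; weight (1/8)·(1/35) = 1/280.
The weights sum to 1/35.
So P(the cheque in envelope 5 | the presenter opened envelope 1, envelope 2, and envelope 7) = (1/160) / (1/35) = 7/32.

7/32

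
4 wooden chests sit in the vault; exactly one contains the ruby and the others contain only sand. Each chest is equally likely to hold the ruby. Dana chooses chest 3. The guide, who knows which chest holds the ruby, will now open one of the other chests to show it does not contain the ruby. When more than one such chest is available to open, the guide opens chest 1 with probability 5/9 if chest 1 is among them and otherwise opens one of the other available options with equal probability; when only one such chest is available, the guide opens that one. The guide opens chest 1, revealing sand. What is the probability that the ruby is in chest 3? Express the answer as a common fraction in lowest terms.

1/3

Consider each possible location of the ruby in turn.
If it is in chest 1 (prior 1/4): the guide opened chest 1, so this case is ruled out; weight (1/4)·0 = 0.
If it is in any of chests 2, 3, and 4 (prior 1/4 each): chest 1 is available, opened with probability 5/9; weight (1/4)·(5/9) = 5/36 each.
The weights sum to 5/12.
So P(the ruby in chest 3 | the guide opened chest 1) = (5/36) / (5/12) = 1/3.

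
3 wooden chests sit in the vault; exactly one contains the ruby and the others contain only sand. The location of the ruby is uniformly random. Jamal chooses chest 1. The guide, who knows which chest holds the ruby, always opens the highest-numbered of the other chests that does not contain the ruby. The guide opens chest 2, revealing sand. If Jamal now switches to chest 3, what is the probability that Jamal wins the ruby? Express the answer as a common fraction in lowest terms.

1

Condition on the true location of the ruby.
If it is in chest 1 (prior 1/3): the guide would have opened chest 3 instead, probability 0; weight (1/3)·0 = 0.
If it is in chest 2 (prior 1/3): the guide opened chest 2, so this case is ruled out; weight (1/3)·0 = 0.
If it is in chest 3 (prior 1/3): chest 2 is the highest-numbered option available, probability 1; weight (1/3)·1 = 1/3.
The weights sum to 1/3.
So P(the ruby in chest 3 | the guide opened chest 2) = (1/3) / (1/3) = 1.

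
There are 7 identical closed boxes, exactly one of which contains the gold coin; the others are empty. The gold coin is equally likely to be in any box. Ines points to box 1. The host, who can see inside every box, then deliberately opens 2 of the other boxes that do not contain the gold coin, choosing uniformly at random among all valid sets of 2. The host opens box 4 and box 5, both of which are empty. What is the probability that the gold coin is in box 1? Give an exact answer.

1/7

Condition on the true location of the gold coin.
If it is in box 1 (prior 1/7): the host has 15 equally likely choices, so probability 1/15; weight (1/7)·(1/15) = 1/105.
If it is in any of boxes 2, 3, 6, and 7 (prior 1/7 each): the host has 10 equally likely choices, so probability 1/10; weight (1/7)·(1/10) = 1/70 each.
If it is in either of boxes 4 and 5 (prior 1/7 each): that box was opened and seen not to hold the prize — ruled out; weight (1/7)·0 = 0 each.
The weights sum to 1/15.
So P(the gold coin in box 1 | the host opened box 4 and box 5) = (1/105) / (1/15) = 1/7.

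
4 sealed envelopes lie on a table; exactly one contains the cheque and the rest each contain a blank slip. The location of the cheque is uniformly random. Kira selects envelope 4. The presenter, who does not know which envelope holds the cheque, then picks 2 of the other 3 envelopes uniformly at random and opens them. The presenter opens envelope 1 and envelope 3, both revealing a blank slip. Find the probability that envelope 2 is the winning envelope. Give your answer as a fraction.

1/2

Because the presenter chose which envelopes to open without knowing where the cheque is, the choice is independent of the prize location. Learning that none of the 2 opened envelopes holds the cheque simply rules out those 2 locations and leaves the remaining 2 envelopes still equally likely by symmetry.
So P(the cheque in envelope 2) = 1/2.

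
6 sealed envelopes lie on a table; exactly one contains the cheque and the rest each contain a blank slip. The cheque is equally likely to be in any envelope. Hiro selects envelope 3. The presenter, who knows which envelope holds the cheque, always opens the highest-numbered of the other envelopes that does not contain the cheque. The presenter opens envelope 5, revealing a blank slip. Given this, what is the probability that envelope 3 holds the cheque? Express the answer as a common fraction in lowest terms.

Consider each possible location of the cheque in turn.
If it is in any of envelopes 1, 2, 3, and 4 (prior 1/6 each): the presenter would have opened envelope 6 instead, probability 0; weight (1/6)·0 = 0 each.
If it is in envelope 5 (prior 1/6): the presenter opened envelope 5, so this case is ruled out; weight (1/6)·0 = 0.
If it is in envelope 6 (prior 1/6): envelope 5 is the highest-numbered option available, probability 1; weight (1/6)·1 = 1/6.
The weights sum to 1/6.
So P(the cheque in envelope 3 | the presenter opened envelope 5) = 0 / (1/6) = 0.

0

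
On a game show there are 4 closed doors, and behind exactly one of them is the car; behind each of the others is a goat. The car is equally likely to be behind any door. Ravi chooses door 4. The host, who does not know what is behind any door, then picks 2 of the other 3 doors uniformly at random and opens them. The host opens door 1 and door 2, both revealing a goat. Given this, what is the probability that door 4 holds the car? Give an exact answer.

Condition on the true location of the car.
If it is behind either of doors 1 and 2 (prior 1/4 each): that door was opened and seen not to hold the prize — ruled out; weight (1/4)·0 = 0 each.
If it is behind either of doors 3 and 4 (prior 1/4 each): the host picks exactly this set with probability 1/3 regardless, and none is the prize; weight (1/4)·(1/3) = 1/12 each.
The weights sum to 1/6.
So P(the car behind door 4 | the host opened door 1 and door 2) = (1/12) / (1/6) = 1/2.

1/2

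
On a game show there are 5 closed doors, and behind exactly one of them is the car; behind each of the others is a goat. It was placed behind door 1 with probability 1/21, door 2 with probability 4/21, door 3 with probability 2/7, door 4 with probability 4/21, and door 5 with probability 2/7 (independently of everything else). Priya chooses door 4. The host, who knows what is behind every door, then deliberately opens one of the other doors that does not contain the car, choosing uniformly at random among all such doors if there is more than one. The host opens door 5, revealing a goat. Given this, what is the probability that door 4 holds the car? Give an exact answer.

Consider each possible location of the car in turn.
If it is behind door 1 (prior 1/21): the host has 3 equally likely choices, so probability 1/3; weight (1/21)·(1/3) = 1/63.
If it is behind door 2 (prior 4/21): the host has 3 equally likely choices, so probability 1/3; weight (4/21)·(1/3) = 4/63.
If it is behind door 3 (prior 2/7): the host has 3 equally likely choices, so probability 1/3; weight (2/7)·(1/3) = 2/21.
If it is behind door 4 (prior 4/21): the host has 4 equally likely choices, so probability 1/4; weight (4/21)·(1/4) = 1/21.
If it is behind door 5 (prior 2/7): the host opened door 5, so this case is ruled out; weight (2/7)·0 = 0.
The weights sum to 2/9.
So P(the car behind door 4 | the host opened door 5) = (1/21) / (2/9) = 3/14.

3/14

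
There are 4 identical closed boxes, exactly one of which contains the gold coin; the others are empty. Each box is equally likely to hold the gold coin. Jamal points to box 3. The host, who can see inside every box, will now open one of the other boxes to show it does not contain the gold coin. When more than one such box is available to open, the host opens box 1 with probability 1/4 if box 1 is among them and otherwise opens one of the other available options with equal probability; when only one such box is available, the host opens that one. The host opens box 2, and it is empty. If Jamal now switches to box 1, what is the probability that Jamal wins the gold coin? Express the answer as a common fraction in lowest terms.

Condition on the true location of the gold coin.
If it is in box 1 (prior 1/4): box 1 holds the prize so is unavailable; the host chooses uniformly among the 2 others, probability 1/2; weight (1/4)·(1/2) = 1/8.
If it is in box 2 (prior 1/4): the host opened box 2, so this case is ruled out; weight (1/4)·0 = 0.
If it is in box 3 (prior 1/4): box 1 is available but not opened; box 2 gets probability (1 − 1/4)/2 = 3/8; weight (1/4)·(3/8) = 3/32.
If it is in box 4 (prior 1/4): box 1 is available but not opened, probability 3/4; weight (1/4)·(3/4) = 3/16.
The weights sum to 13/32.
So P(the gold coin in box 1 | the host opened box 2) = (1/8) / (13/32) = 4/13.

4/13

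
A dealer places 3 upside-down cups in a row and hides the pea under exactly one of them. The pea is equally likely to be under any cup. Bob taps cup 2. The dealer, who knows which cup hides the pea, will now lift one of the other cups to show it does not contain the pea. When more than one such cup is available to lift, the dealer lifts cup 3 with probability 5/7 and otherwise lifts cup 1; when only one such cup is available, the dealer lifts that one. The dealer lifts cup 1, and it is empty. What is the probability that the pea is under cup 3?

7/9

Apply Bayes' rule, conditioning on where the pea actually is.
If it is under cup 1 (prior 1/3): the dealer opened cup 1, so this case is ruled out; weight (1/3)·0 = 0.
If it is under cup 2 (prior 1/3): cup 3 is available but not opened, probability 2/7; weight (1/3)·(2/7) = 2/21.
If it is under cup 3 (prior 1/3): only cup 1 is available, probability 1; weight (1/3)·1 = 1/3.
The weights sum to 3/7.
So P(the pea under cup 3 | the dealer opened cup 1) = (1/3) / (3/7) = 7/9.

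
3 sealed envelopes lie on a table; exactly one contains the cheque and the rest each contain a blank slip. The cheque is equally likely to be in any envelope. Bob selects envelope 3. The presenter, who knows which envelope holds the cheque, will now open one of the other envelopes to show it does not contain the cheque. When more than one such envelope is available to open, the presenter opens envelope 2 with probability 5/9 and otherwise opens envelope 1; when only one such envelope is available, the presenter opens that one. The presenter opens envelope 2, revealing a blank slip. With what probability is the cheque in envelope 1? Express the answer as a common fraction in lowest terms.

Consider each possible location of the cheque in turn.
If it is in envelope 1 (prior 1/3): only envelope 2 is available, probability 1; weight (1/3)·1 = 1/3.
If it is in envelope 2 (prior 1/3): the presenter opened envelope 2, so this case is ruled out; weight (1/3)·0 = 0.
If it is in envelope 3 (prior 1/3): envelope 2 is available, opened with probability 5/9; weight (1/3)·(5/9) = 5/27.
The weights sum to 14/27.
So P(the cheque in envelope 1 | the presenter opened envelope 2) = (1/3) / (14/27) = 9/14.

9/14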